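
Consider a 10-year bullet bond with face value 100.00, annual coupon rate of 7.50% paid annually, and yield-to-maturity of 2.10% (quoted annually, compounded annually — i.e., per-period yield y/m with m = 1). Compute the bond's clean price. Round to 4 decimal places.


Coupon per period c = face * coupon_rate / m = 7.500000
Periods per year m = 1; per-period yield y/m = 0.021000
Number of cashflows N = 10
Cashflows (t years, CF_t, discount factor 1/(1+y/m)^(m*t), PV):
  t = 1.0000: CF_t = 7.500000, DF = 0.979432, PV = 7.345739
  t = 2.0000: CF_t = 7.500000, DF = 0.959287, PV = 7.194652
  t = 3.0000: CF_t = 7.500000, DF = 0.939556, PV = 7.046672
  t = 4.0000: CF_t = 7.500000, DF = 0.920231, PV = 6.901735
  t = 5.0000: CF_t = 7.500000, DF = 0.901304, PV = 6.759780
  t = 6.0000: CF_t = 7.500000, DF = 0.882766, PV = 6.620744
  t = 7.0000: CF_t = 7.500000, DF = 0.864609, PV = 6.484568
  t = 8.0000: CF_t = 7.500000, DF = 0.846826, PV = 6.351193
  t = 9.0000: CF_t = 7.500000, DF = 0.829408, PV = 6.220561
  t = 10.0000: CF_t = 107.500000, DF = 0.812349, PV = 87.327503
Price P = sum_t PV_t = 148.253148

Answer: Price = 148.2531


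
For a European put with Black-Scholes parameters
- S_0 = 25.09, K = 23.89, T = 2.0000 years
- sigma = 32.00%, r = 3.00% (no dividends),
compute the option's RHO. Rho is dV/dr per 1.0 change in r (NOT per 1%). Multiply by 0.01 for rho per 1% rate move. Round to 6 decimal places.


d1 = 0.4671531865; d2 = 0.0146048465
phi(d1) = 0.3577021640; exp(-qT) = 1.0000000000; exp(-rT) = 0.9417645336
N(-d2) = 0.4941737164
Rho = -K*T*exp(-rT)*N(-d2) = -23.8900 * 2.0000 * 0.9417645336 * 0.4941737164 = -22.236586

Answer: Rho = -22.236586


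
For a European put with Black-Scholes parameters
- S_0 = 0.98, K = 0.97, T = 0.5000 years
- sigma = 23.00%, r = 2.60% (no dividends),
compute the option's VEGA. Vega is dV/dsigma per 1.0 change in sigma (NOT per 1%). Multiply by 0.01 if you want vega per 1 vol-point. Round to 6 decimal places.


Answer: Vega = 0.269584

Derivation:
d1 = 0.2243157927; d2 = 0.0616812330
phi(d1) = 0.3890305823; exp(-qT) = 1.0000000000; exp(-rT) = 0.9870841350
Vega = S * exp(-qT) * phi(d1) * sqrt(T) = 0.9800 * 1.0000000000 * 0.3890305823 * 0.7071067812 = 0.269584


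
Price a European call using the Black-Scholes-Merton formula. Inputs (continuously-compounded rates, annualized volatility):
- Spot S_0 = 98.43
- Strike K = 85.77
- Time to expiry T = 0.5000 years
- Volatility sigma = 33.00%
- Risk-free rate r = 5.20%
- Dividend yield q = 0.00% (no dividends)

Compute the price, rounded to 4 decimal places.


d1 = (ln(S/K) + (r - q + 0.5*sigma^2) * T) / (sigma * sqrt(T)) = 0.81810686
d2 = d1 - sigma * sqrt(T) = 0.58476163
exp(-rT) = 0.97433509; exp(-qT) = 1.00000000
C = S_0 * exp(-qT) * N(d1) - K * exp(-rT) * N(d2)
N(d1) = 0.79335191; N(d2) = 0.72064599
C = 98.4300 * 1.00000000 * 0.79335191 - 85.7700 * 0.97433509 * 0.72064599 = 17.8662

Answer: Price = 17.8662


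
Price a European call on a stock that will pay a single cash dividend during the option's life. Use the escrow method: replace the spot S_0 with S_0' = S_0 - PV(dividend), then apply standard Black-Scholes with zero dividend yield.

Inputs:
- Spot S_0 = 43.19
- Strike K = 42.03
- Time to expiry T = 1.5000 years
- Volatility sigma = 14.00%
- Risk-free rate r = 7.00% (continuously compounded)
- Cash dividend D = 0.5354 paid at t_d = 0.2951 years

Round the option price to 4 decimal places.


Answer: Price = 5.8074

Derivation:
PV(D) = D * exp(-r * t_d) = 0.5354 * 0.97955489 = 0.52445369
S_0' = S_0 - PV(D) = 43.1900 - 0.52445369 = 42.66554631
d1 = (ln(S_0'/K) + (r + sigma^2/2)*T) / (sigma*sqrt(T)) = 0.78563340
d2 = d1 - sigma*sqrt(T) = 0.61416912
exp(-rT) = 0.90032452
N(d1) = 0.78395886; N(d2) = 0.73044821
C = S_0' * N(d1) - K * exp(-rT) * N(d2) = 42.66554631 * 0.78395886 - 42.0300 * 0.90032452 * 0.73044821 = 5.8074


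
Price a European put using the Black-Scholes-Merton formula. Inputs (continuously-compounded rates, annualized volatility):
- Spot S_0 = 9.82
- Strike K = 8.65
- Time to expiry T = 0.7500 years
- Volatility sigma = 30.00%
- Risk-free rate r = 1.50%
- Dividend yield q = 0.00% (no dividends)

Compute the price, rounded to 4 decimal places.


Answer: Price = 0.4462

Derivation:
d1 = (ln(S/K) + (r - q + 0.5*sigma^2) * T) / (sigma * sqrt(T)) = 0.66149638
d2 = d1 - sigma * sqrt(T) = 0.40168876
exp(-rT) = 0.98881304; exp(-qT) = 1.00000000
P = K * exp(-rT) * N(-d2) - S_0 * exp(-qT) * N(-d1)
N(-d1) = 0.25414702; N(-d2) = 0.34395655
P = 8.6500 * 0.98881304 * 0.34395655 - 9.8200 * 1.00000000 * 0.25414702 = 0.4462


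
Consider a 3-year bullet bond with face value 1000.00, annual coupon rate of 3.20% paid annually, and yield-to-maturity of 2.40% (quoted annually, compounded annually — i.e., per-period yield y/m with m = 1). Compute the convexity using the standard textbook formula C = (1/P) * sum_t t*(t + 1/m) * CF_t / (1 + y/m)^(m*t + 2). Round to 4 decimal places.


Coupon per period c = face * coupon_rate / m = 32.000000
Periods per year m = 1; per-period yield y/m = 0.024000
Number of cashflows N = 3
Cashflows (t years, CF_t, discount factor 1/(1+y/m)^(m*t), PV):
  t = 1.0000: CF_t = 32.000000, DF = 0.976562, PV = 31.250000
  t = 2.0000: CF_t = 32.000000, DF = 0.953674, PV = 30.517578
  t = 3.0000: CF_t = 1032.000000, DF = 0.931323, PV = 961.124897
Price P = sum_t PV_t = 1022.892475
Convexity numerator sum_t t*(t + 1/m) * CF_t / (1+y/m)^(m*t + 2):
  t = 1.0000: term = 59.604645
  t = 2.0000: term = 174.622983
  t = 3.0000: term = 10999.201550
Convexity = (1/P) * sum = 11233.429177 / 1022.892475 = 10.982023

Answer: Convexity = 10.9820


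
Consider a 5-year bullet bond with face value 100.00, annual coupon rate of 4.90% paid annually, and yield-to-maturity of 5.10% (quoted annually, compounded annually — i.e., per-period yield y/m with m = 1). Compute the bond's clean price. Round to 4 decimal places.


Coupon per period c = face * coupon_rate / m = 4.900000
Periods per year m = 1; per-period yield y/m = 0.051000
Number of cashflows N = 5
Cashflows (t years, CF_t, discount factor 1/(1+y/m)^(m*t), PV):
  t = 1.0000: CF_t = 4.900000, DF = 0.951475, PV = 4.662226
  t = 2.0000: CF_t = 4.900000, DF = 0.905304, PV = 4.435991
  t = 3.0000: CF_t = 4.900000, DF = 0.861374, PV = 4.220734
  t = 4.0000: CF_t = 4.900000, DF = 0.819576, PV = 4.015922
  t = 5.0000: CF_t = 104.900000, DF = 0.779806, PV = 81.801621
Price P = sum_t PV_t = 99.136493

Answer: Price = 99.1365


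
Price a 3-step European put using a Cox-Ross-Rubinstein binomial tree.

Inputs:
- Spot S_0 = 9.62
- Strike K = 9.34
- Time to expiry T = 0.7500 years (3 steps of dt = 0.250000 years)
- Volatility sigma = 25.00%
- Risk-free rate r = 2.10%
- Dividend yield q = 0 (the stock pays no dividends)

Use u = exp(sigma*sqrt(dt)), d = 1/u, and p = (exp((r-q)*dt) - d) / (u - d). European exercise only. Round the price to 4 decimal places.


dt = T/N = 0.250000
u = exp(sigma*sqrt(dt)) = 1.133148; d = 1/u = 0.882497
p = (exp((r-q)*dt) - d) / (u - d) = 0.489791
Discount per step: exp(-r*dt) = 0.994764
Stock lattice S(k, i) with i counting down-moves:
  k=0: S(0,0) = 9.6200
  k=1: S(1,0) = 10.9009; S(1,1) = 8.4896
  k=2: S(2,0) = 12.3523; S(2,1) = 9.6200; S(2,2) = 7.4921
  k=3: S(3,0) = 13.9970; S(3,1) = 10.9009; S(3,2) = 8.4896; S(3,3) = 6.6117
Terminal payoffs V(N, i) = max(K - S_T, 0):
  V(3,0) = 0.000000; V(3,1) = 0.000000; V(3,2) = 0.850380; V(3,3) = 2.728277
Backward induction: V(k, i) = exp(-r*dt) * [p * V(k+1, i) + (1-p) * V(k+1, i+1)].
  V(2,0) = exp(-r*dt) * [p*0.000000 + (1-p)*0.000000] = 0.000000
  V(2,1) = exp(-r*dt) * [p*0.000000 + (1-p)*0.850380] = 0.431599
  V(2,2) = exp(-r*dt) * [p*0.850380 + (1-p)*2.728277] = 1.799030
  V(1,0) = exp(-r*dt) * [p*0.000000 + (1-p)*0.431599] = 0.219053
  V(1,1) = exp(-r*dt) * [p*0.431599 + (1-p)*1.799030] = 1.123361
  V(0,0) = exp(-r*dt) * [p*0.219053 + (1-p)*1.123361] = 0.676876

Answer: Price = V(0,0) = 0.6769


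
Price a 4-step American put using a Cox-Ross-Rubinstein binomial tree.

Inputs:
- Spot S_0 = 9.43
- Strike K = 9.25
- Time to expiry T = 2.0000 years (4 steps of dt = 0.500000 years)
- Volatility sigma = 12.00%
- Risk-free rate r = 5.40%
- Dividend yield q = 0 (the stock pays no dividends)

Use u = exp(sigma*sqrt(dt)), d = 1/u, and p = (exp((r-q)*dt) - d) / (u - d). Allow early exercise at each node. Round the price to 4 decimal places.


Answer: Price = V(0,0) = 0.2508

Derivation:
dt = T/N = 0.500000
u = exp(sigma*sqrt(dt)) = 1.088557; d = 1/u = 0.918647
p = (exp((r-q)*dt) - d) / (u - d) = 0.639872
Discount per step: exp(-r*dt) = 0.973361
Stock lattice S(k, i) with i counting down-moves:
  k=0: S(0,0) = 9.4300
  k=1: S(1,0) = 10.2651; S(1,1) = 8.6628
  k=2: S(2,0) = 11.1741; S(2,1) = 9.4300; S(2,2) = 7.9581
  k=3: S(3,0) = 12.1637; S(3,1) = 10.2651; S(3,2) = 8.6628; S(3,3) = 7.3107
  k=4: S(4,0) = 13.2409; S(4,1) = 11.1741; S(4,2) = 9.4300; S(4,3) = 7.9581; S(4,4) = 6.7159
Terminal payoffs V(N, i) = max(K - S_T, 0):
  V(4,0) = 0.000000; V(4,1) = 0.000000; V(4,2) = 0.000000; V(4,3) = 1.291898; V(4,4) = 2.534053
Backward induction: V(k, i) = exp(-r*dt) * [p * V(k+1, i) + (1-p) * V(k+1, i+1)]; then take max(V_cont, immediate exercise) for American.
  V(3,0) = exp(-r*dt) * [p*0.000000 + (1-p)*0.000000] = 0.000000; exercise = 0.000000; V(3,0) = max -> 0.000000
  V(3,1) = exp(-r*dt) * [p*0.000000 + (1-p)*0.000000] = 0.000000; exercise = 0.000000; V(3,1) = max -> 0.000000
  V(3,2) = exp(-r*dt) * [p*0.000000 + (1-p)*1.291898] = 0.452855; exercise = 0.587154; V(3,2) = max -> 0.587154
  V(3,3) = exp(-r*dt) * [p*1.291898 + (1-p)*2.534053] = 1.692902; exercise = 1.939310; V(3,3) = max -> 1.939310
  V(2,0) = exp(-r*dt) * [p*0.000000 + (1-p)*0.000000] = 0.000000; exercise = 0.000000; V(2,0) = max -> 0.000000
  V(2,1) = exp(-r*dt) * [p*0.000000 + (1-p)*0.587154] = 0.205818; exercise = 0.000000; V(2,1) = max -> 0.205818
  V(2,2) = exp(-r*dt) * [p*0.587154 + (1-p)*1.939310] = 1.045490; exercise = 1.291898; V(2,2) = max -> 1.291898
  V(1,0) = exp(-r*dt) * [p*0.000000 + (1-p)*0.205818] = 0.072146; exercise = 0.000000; V(1,0) = max -> 0.072146
  V(1,1) = exp(-r*dt) * [p*0.205818 + (1-p)*1.291898] = 0.581043; exercise = 0.587154; V(1,1) = max -> 0.587154
  V(0,0) = exp(-r*dt) * [p*0.072146 + (1-p)*0.587154] = 0.250752; exercise = 0.000000; V(0,0) = max -> 0.250752


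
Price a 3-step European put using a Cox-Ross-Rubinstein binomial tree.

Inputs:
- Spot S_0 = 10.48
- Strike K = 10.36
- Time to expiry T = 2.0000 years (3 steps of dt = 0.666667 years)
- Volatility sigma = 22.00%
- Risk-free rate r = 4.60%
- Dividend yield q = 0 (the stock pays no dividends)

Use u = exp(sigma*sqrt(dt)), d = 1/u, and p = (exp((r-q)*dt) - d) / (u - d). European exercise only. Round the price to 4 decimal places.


Answer: Price = V(0,0) = 0.8729

Derivation:
dt = T/N = 0.666667
u = exp(sigma*sqrt(dt)) = 1.196774; d = 1/u = 0.835580
p = (exp((r-q)*dt) - d) / (u - d) = 0.541432
Discount per step: exp(-r*dt) = 0.969799
Stock lattice S(k, i) with i counting down-moves:
  k=0: S(0,0) = 10.4800
  k=1: S(1,0) = 12.5422; S(1,1) = 8.7569
  k=2: S(2,0) = 15.0102; S(2,1) = 10.4800; S(2,2) = 7.3171
  k=3: S(3,0) = 17.9638; S(3,1) = 12.5422; S(3,2) = 8.7569; S(3,3) = 6.1140
Terminal payoffs V(N, i) = max(K - S_T, 0):
  V(3,0) = 0.000000; V(3,1) = 0.000000; V(3,2) = 1.603122; V(3,3) = 4.246002
Backward induction: V(k, i) = exp(-r*dt) * [p * V(k+1, i) + (1-p) * V(k+1, i+1)].
  V(2,0) = exp(-r*dt) * [p*0.000000 + (1-p)*0.000000] = 0.000000
  V(2,1) = exp(-r*dt) * [p*0.000000 + (1-p)*1.603122] = 0.712938
  V(2,2) = exp(-r*dt) * [p*1.603122 + (1-p)*4.246002] = 2.730044
  V(1,0) = exp(-r*dt) * [p*0.000000 + (1-p)*0.712938] = 0.317057
  V(1,1) = exp(-r*dt) * [p*0.712938 + (1-p)*2.730044] = 1.588451
  V(0,0) = exp(-r*dt) * [p*0.317057 + (1-p)*1.588451] = 0.872894


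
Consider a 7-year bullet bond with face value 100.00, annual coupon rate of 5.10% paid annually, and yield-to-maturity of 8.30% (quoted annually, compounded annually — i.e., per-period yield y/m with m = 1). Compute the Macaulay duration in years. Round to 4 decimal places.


Answer: Macaulay duration = 5.9560 years

Derivation:
Coupon per period c = face * coupon_rate / m = 5.100000
Periods per year m = 1; per-period yield y/m = 0.083000
Number of cashflows N = 7
Cashflows (t years, CF_t, discount factor 1/(1+y/m)^(m*t), PV):
  t = 1.0000: CF_t = 5.100000, DF = 0.923361, PV = 4.709141
  t = 2.0000: CF_t = 5.100000, DF = 0.852596, PV = 4.348238
  t = 3.0000: CF_t = 5.100000, DF = 0.787254, PV = 4.014993
  t = 4.0000: CF_t = 5.100000, DF = 0.726919, PV = 3.707288
  t = 5.0000: CF_t = 5.100000, DF = 0.671209, PV = 3.423165
  t = 6.0000: CF_t = 5.100000, DF = 0.619768, PV = 3.160818
  t = 7.0000: CF_t = 105.100000, DF = 0.572270, PV = 60.145553
Price P = sum_t PV_t = 83.509196
Macaulay numerator sum_t t * PV_t:
  t * PV_t at t = 1.0000: 4.709141
  t * PV_t at t = 2.0000: 8.696475
  t * PV_t at t = 3.0000: 12.044979
  t * PV_t at t = 4.0000: 14.829153
  t * PV_t at t = 5.0000: 17.115827
  t * PV_t at t = 6.0000: 18.964906
  t * PV_t at t = 7.0000: 421.018868
Macaulay duration D = (sum_t t * PV_t) / P = 497.379350 / 83.509196 = 5.955983


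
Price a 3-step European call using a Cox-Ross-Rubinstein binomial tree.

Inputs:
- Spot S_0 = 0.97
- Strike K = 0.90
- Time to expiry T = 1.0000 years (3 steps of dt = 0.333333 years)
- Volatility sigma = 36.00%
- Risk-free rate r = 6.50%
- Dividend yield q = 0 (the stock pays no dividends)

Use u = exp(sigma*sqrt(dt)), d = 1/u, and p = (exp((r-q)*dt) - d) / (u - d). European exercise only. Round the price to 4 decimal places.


dt = T/N = 0.333333
u = exp(sigma*sqrt(dt)) = 1.231024; d = 1/u = 0.812332
p = (exp((r-q)*dt) - d) / (u - d) = 0.500538
Discount per step: exp(-r*dt) = 0.978566
Stock lattice S(k, i) with i counting down-moves:
  k=0: S(0,0) = 0.9700
  k=1: S(1,0) = 1.1941; S(1,1) = 0.7880
  k=2: S(2,0) = 1.4700; S(2,1) = 0.9700; S(2,2) = 0.6401
  k=3: S(3,0) = 1.8096; S(3,1) = 1.1941; S(3,2) = 0.7880; S(3,3) = 0.5200
Terminal payoffs V(N, i) = max(S_T - K, 0):
  V(3,0) = 0.909552; V(3,1) = 0.294093; V(3,2) = 0.000000; V(3,3) = 0.000000
Backward induction: V(k, i) = exp(-r*dt) * [p * V(k+1, i) + (1-p) * V(k+1, i+1)].
  V(2,0) = exp(-r*dt) * [p*0.909552 + (1-p)*0.294093] = 0.589247
  V(2,1) = exp(-r*dt) * [p*0.294093 + (1-p)*0.000000] = 0.144050
  V(2,2) = exp(-r*dt) * [p*0.000000 + (1-p)*0.000000] = 0.000000
  V(1,0) = exp(-r*dt) * [p*0.589247 + (1-p)*0.144050] = 0.359024
  V(1,1) = exp(-r*dt) * [p*0.144050 + (1-p)*0.000000] = 0.070557
  V(0,0) = exp(-r*dt) * [p*0.359024 + (1-p)*0.070557] = 0.210339

Answer: Price = V(0,0) = 0.2103


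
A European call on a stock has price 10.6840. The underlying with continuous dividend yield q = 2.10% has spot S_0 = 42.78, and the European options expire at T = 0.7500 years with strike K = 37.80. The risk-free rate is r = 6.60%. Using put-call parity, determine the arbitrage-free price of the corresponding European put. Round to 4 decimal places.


Answer: Put price = 4.5470

Derivation:
Put-call parity: C - P = S_0 * exp(-qT) - K * exp(-rT).
S_0 * exp(-qT) = 42.7800 * 0.98437338 = 42.11149331
K * exp(-rT) = 37.8000 * 0.95170516 = 35.97445498
P = C - S*exp(-qT) + K*exp(-rT)
P = 10.6840 - 42.11149331 + 35.97445498 = 4.5470


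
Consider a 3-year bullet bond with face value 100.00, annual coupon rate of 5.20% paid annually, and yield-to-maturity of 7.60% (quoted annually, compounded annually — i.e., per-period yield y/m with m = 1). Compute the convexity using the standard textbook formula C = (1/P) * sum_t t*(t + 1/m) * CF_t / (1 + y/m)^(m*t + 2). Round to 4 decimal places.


Answer: Convexity = 9.6713

Derivation:
Coupon per period c = face * coupon_rate / m = 5.200000
Periods per year m = 1; per-period yield y/m = 0.076000
Number of cashflows N = 3
Cashflows (t years, CF_t, discount factor 1/(1+y/m)^(m*t), PV):
  t = 1.0000: CF_t = 5.200000, DF = 0.929368, PV = 4.832714
  t = 2.0000: CF_t = 5.200000, DF = 0.863725, PV = 4.491370
  t = 3.0000: CF_t = 105.200000, DF = 0.802718, PV = 84.445969
Price P = sum_t PV_t = 93.770053
Convexity numerator sum_t t*(t + 1/m) * CF_t / (1+y/m)^(m*t + 2):
  t = 1.0000: term = 8.348271
  t = 2.0000: term = 23.275848
  t = 3.0000: term = 875.257073
Convexity = (1/P) * sum = 906.881192 / 93.770053 = 9.671331


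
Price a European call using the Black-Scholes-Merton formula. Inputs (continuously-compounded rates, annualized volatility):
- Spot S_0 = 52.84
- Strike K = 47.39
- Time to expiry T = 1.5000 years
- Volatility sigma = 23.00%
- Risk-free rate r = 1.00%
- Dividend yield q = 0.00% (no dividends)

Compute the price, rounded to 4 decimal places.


d1 = (ln(S/K) + (r - q + 0.5*sigma^2) * T) / (sigma * sqrt(T)) = 0.58053703
d2 = d1 - sigma * sqrt(T) = 0.29884571
exp(-rT) = 0.98511194; exp(-qT) = 1.00000000
C = S_0 * exp(-qT) * N(d1) - K * exp(-rT) * N(d2)
N(d1) = 0.71922374; N(d2) = 0.61747112
C = 52.8400 * 1.00000000 * 0.71922374 - 47.3900 * 0.98511194 * 0.61747112 = 9.1775

Answer: Price = 9.1775


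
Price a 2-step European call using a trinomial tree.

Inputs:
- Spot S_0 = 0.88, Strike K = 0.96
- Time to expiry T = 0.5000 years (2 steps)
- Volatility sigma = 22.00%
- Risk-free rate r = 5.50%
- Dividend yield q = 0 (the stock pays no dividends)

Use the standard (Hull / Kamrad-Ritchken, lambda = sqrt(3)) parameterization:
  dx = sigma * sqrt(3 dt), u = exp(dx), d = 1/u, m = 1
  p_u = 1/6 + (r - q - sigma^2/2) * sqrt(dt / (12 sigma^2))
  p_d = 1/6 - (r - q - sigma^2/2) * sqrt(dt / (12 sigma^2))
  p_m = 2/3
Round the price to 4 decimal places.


dt = T/N = 0.250000; dx = sigma*sqrt(3*dt) = 0.190526
u = exp(dx) = 1.209885; d = 1/u = 0.826525
p_u = 0.186874, p_m = 0.666667, p_d = 0.146459
Discount per step: exp(-r*dt) = 0.986344
Stock lattice S(k, j) with j the centered position index:
  k=0: S(0,+0) = 0.8800
  k=1: S(1,-1) = 0.7273; S(1,+0) = 0.8800; S(1,+1) = 1.0647
  k=2: S(2,-2) = 0.6012; S(2,-1) = 0.7273; S(2,+0) = 0.8800; S(2,+1) = 1.0647; S(2,+2) = 1.2882
Terminal payoffs V(N, j) = max(S_T - K, 0):
  V(2,-2) = 0.000000; V(2,-1) = 0.000000; V(2,+0) = 0.000000; V(2,+1) = 0.104699; V(2,+2) = 0.328164
Backward induction: V(k, j) = exp(-r*dt) * [p_u * V(k+1, j+1) + p_m * V(k+1, j) + p_d * V(k+1, j-1)]
  V(1,-1) = exp(-r*dt) * [p_u*0.000000 + p_m*0.000000 + p_d*0.000000] = 0.000000
  V(1,+0) = exp(-r*dt) * [p_u*0.104699 + p_m*0.000000 + p_d*0.000000] = 0.019298
  V(1,+1) = exp(-r*dt) * [p_u*0.328164 + p_m*0.104699 + p_d*0.000000] = 0.129334
  V(0,+0) = exp(-r*dt) * [p_u*0.129334 + p_m*0.019298 + p_d*0.000000] = 0.036529

Answer: Price = V(0,0) = 0.0365


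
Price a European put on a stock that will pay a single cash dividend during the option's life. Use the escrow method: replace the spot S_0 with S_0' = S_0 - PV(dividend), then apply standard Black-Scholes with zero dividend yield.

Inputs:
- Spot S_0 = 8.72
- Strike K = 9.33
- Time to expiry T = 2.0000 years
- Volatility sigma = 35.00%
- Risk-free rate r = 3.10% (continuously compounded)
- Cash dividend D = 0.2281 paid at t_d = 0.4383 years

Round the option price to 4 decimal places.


Answer: Price = 1.8278

Derivation:
PV(D) = D * exp(-r * t_d) = 0.2281 * 0.98650459 = 0.22502170
S_0' = S_0 - PV(D) = 8.7200 - 0.22502170 = 8.49497830
d1 = (ln(S_0'/K) + (r + sigma^2/2)*T) / (sigma*sqrt(T)) = 0.18332286
d2 = d1 - sigma*sqrt(T) = -0.31165189
exp(-rT) = 0.93988289
N(-d1) = 0.42727235; N(-d2) = 0.62234745
P = K * exp(-rT) * N(-d2) - S_0' * N(-d1) = 9.3300 * 0.93988289 * 0.62234745 - 8.49497830 * 0.42727235 = 1.8278


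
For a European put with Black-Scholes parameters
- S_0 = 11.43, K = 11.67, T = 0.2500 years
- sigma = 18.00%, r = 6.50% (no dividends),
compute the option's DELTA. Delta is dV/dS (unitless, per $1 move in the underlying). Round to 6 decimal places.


Answer: Delta = -0.502128

Derivation:
d1 = -0.0053329832; d2 = -0.0953329832
phi(d1) = 0.3989366073; exp(-qT) = 1.0000000000; exp(-rT) = 0.9838813190
N(-d1) = 0.5021275424
Delta = -exp(-qT) * N(-d1) = -1.0000000000 * 0.5021275424 = -0.502128


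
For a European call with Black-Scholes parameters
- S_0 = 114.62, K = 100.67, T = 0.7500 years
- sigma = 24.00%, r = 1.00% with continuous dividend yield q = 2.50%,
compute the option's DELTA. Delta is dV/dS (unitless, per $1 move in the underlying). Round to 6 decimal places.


d1 = 0.6741741628; d2 = 0.4663280659
phi(d1) = 0.3178442061; exp(-qT) = 0.9814246877; exp(-rT) = 0.9925280548
N(d1) = 0.7498997031
Delta = exp(-qT) * N(d1) = 0.9814246877 * 0.7498997031 = 0.735970

Answer: Delta = 0.735970


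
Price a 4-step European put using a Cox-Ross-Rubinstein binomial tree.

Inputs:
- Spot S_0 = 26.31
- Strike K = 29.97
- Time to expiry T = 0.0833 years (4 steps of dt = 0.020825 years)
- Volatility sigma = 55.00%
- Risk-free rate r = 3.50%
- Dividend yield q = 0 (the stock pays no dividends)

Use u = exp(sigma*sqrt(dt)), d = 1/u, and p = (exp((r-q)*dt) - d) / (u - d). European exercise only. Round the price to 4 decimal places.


Answer: Price = V(0,0) = 4.1153

Derivation:
dt = T/N = 0.020825
u = exp(sigma*sqrt(dt)) = 1.082605; d = 1/u = 0.923698
p = (exp((r-q)*dt) - d) / (u - d) = 0.484756
Discount per step: exp(-r*dt) = 0.999271
Stock lattice S(k, i) with i counting down-moves:
  k=0: S(0,0) = 26.3100
  k=1: S(1,0) = 28.4833; S(1,1) = 24.3025
  k=2: S(2,0) = 30.8362; S(2,1) = 26.3100; S(2,2) = 22.4482
  k=3: S(3,0) = 33.3834; S(3,1) = 28.4833; S(3,2) = 24.3025; S(3,3) = 20.7353
  k=4: S(4,0) = 36.1410; S(4,1) = 30.8362; S(4,2) = 26.3100; S(4,3) = 22.4482; S(4,4) = 19.1532
Terminal payoffs V(N, i) = max(K - S_T, 0):
  V(4,0) = 0.000000; V(4,1) = 0.000000; V(4,2) = 3.660000; V(4,3) = 7.521820; V(4,4) = 10.816797
Backward induction: V(k, i) = exp(-r*dt) * [p * V(k+1, i) + (1-p) * V(k+1, i+1)].
  V(3,0) = exp(-r*dt) * [p*0.000000 + (1-p)*0.000000] = 0.000000
  V(3,1) = exp(-r*dt) * [p*0.000000 + (1-p)*3.660000] = 1.884417
  V(3,2) = exp(-r*dt) * [p*3.660000 + (1-p)*7.521820] = 5.645661
  V(3,3) = exp(-r*dt) * [p*7.521820 + (1-p)*10.816797] = 9.212818
  V(2,0) = exp(-r*dt) * [p*0.000000 + (1-p)*1.884417] = 0.970226
  V(2,1) = exp(-r*dt) * [p*1.884417 + (1-p)*5.645661] = 3.819589
  V(2,2) = exp(-r*dt) * [p*5.645661 + (1-p)*9.212818] = 7.478163
  V(1,0) = exp(-r*dt) * [p*0.970226 + (1-p)*3.819589] = 2.436566
  V(1,1) = exp(-r*dt) * [p*3.819589 + (1-p)*7.478163] = 5.700489
  V(0,0) = exp(-r*dt) * [p*2.436566 + (1-p)*5.700489] = 4.115281


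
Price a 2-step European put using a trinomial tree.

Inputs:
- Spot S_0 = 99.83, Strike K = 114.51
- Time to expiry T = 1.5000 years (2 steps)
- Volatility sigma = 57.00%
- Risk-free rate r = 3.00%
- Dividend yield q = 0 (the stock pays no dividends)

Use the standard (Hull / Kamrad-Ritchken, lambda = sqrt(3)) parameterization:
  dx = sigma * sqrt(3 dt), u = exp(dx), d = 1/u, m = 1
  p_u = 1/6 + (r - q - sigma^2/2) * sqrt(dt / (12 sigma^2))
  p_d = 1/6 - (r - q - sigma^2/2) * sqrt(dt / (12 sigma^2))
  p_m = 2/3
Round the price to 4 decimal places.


Answer: Price = V(0,0) = 32.2233

Derivation:
dt = T/N = 0.750000; dx = sigma*sqrt(3*dt) = 0.855000
u = exp(dx) = 2.351374; d = 1/u = 0.425283
p_u = 0.108575, p_m = 0.666667, p_d = 0.224759
Discount per step: exp(-r*dt) = 0.977751
Stock lattice S(k, j) with j the centered position index:
  k=0: S(0,+0) = 99.8300
  k=1: S(1,-1) = 42.4560; S(1,+0) = 99.8300; S(1,+1) = 234.7377
  k=2: S(2,-2) = 18.0558; S(2,-1) = 42.4560; S(2,+0) = 99.8300; S(2,+1) = 234.7377; S(2,+2) = 551.9562
Terminal payoffs V(N, j) = max(K - S_T, 0):
  V(2,-2) = 96.454168; V(2,-1) = 72.053979; V(2,+0) = 14.680000; V(2,+1) = 0.000000; V(2,+2) = 0.000000
Backward induction: V(k, j) = exp(-r*dt) * [p_u * V(k+1, j+1) + p_m * V(k+1, j) + p_d * V(k+1, j-1)]
  V(1,-1) = exp(-r*dt) * [p_u*14.680000 + p_m*72.053979 + p_d*96.454168] = 69.722249
  V(1,+0) = exp(-r*dt) * [p_u*0.000000 + p_m*14.680000 + p_d*72.053979] = 25.403376
  V(1,+1) = exp(-r*dt) * [p_u*0.000000 + p_m*0.000000 + p_d*14.680000] = 3.226050
  V(0,+0) = exp(-r*dt) * [p_u*3.226050 + p_m*25.403376 + p_d*69.722249] = 32.223296


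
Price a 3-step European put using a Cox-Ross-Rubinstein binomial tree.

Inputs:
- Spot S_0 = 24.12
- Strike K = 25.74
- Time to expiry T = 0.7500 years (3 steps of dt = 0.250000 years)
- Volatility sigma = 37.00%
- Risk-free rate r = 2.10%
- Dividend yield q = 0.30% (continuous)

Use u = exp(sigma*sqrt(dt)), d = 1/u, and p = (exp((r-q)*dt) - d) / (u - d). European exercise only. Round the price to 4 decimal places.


Answer: Price = V(0,0) = 4.0171

Derivation:
dt = T/N = 0.250000
u = exp(sigma*sqrt(dt)) = 1.203218; d = 1/u = 0.831104
p = (exp((r-q)*dt) - d) / (u - d) = 0.466002
Discount per step: exp(-r*dt) = 0.994764
Stock lattice S(k, i) with i counting down-moves:
  k=0: S(0,0) = 24.1200
  k=1: S(1,0) = 29.0216; S(1,1) = 20.0462
  k=2: S(2,0) = 34.9194; S(2,1) = 24.1200; S(2,2) = 16.6605
  k=3: S(3,0) = 42.0156; S(3,1) = 29.0216; S(3,2) = 20.0462; S(3,3) = 13.8466
Terminal payoffs V(N, i) = max(K - S_T, 0):
  V(3,0) = 0.000000; V(3,1) = 0.000000; V(3,2) = 5.693765; V(3,3) = 11.893377
Backward induction: V(k, i) = exp(-r*dt) * [p * V(k+1, i) + (1-p) * V(k+1, i+1)].
  V(2,0) = exp(-r*dt) * [p*0.000000 + (1-p)*0.000000] = 0.000000
  V(2,1) = exp(-r*dt) * [p*0.000000 + (1-p)*5.693765] = 3.024540
  V(2,2) = exp(-r*dt) * [p*5.693765 + (1-p)*11.893377] = 8.957198
  V(1,0) = exp(-r*dt) * [p*0.000000 + (1-p)*3.024540] = 1.606642
  V(1,1) = exp(-r*dt) * [p*3.024540 + (1-p)*8.957198] = 6.160143
  V(0,0) = exp(-r*dt) * [p*1.606642 + (1-p)*6.160143] = 4.017058


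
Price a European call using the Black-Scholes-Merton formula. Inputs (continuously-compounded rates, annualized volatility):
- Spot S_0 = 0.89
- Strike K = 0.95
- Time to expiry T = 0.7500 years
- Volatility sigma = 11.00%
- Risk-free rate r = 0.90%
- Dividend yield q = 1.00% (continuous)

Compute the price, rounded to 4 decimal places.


d1 = (ln(S/K) + (r - q + 0.5*sigma^2) * T) / (sigma * sqrt(T)) = -0.64508943
d2 = d1 - sigma * sqrt(T) = -0.74035223
exp(-rT) = 0.99327273; exp(-qT) = 0.99252805
C = S_0 * exp(-qT) * N(d1) - K * exp(-rT) * N(d2)
N(d1) = 0.25943462; N(d2) = 0.22954315
C = 0.8900 * 0.99252805 * 0.25943462 - 0.9500 * 0.99327273 * 0.22954315 = 0.0126

Answer: Price = 0.0126


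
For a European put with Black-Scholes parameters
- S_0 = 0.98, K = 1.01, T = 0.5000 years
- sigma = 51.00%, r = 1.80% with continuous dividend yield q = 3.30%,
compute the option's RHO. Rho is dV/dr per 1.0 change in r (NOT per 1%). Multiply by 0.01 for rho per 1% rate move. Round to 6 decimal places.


d1 = 0.0759015679; d2 = -0.2847228905
phi(d1) = 0.3977947711; exp(-qT) = 0.9836353794; exp(-rT) = 0.9910403788
N(-d2) = 0.6120717739
Rho = -K*T*exp(-rT)*N(-d2) = -1.0100 * 0.5000 * 0.9910403788 * 0.6120717739 = -0.306327

Answer: Rho = -0.306327


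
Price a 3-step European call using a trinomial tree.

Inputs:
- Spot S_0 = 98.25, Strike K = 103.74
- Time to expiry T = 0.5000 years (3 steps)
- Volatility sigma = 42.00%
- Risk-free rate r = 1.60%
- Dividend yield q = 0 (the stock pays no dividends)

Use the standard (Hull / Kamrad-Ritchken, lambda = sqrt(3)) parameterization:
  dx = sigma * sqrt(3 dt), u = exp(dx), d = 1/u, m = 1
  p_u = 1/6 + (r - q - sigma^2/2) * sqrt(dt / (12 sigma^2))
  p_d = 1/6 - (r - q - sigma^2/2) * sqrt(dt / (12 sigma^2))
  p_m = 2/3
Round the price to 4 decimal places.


dt = T/N = 0.166667; dx = sigma*sqrt(3*dt) = 0.296985
u = exp(dx) = 1.345795; d = 1/u = 0.743055
p_u = 0.146407, p_m = 0.666667, p_d = 0.186926
Discount per step: exp(-r*dt) = 0.997337
Stock lattice S(k, j) with j the centered position index:
  k=0: S(0,+0) = 98.2500
  k=1: S(1,-1) = 73.0052; S(1,+0) = 98.2500; S(1,+1) = 132.2243
  k=2: S(2,-2) = 54.2469; S(2,-1) = 73.0052; S(2,+0) = 98.2500; S(2,+1) = 132.2243; S(2,+2) = 177.9469
  k=3: S(3,-3) = 40.3084; S(3,-2) = 54.2469; S(3,-1) = 73.0052; S(3,+0) = 98.2500; S(3,+1) = 132.2243; S(3,+2) = 177.9469; S(3,+3) = 239.4800
Terminal payoffs V(N, j) = max(S_T - K, 0):
  V(3,-3) = 0.000000; V(3,-2) = 0.000000; V(3,-1) = 0.000000; V(3,+0) = 0.000000; V(3,+1) = 28.484350; V(3,+2) = 74.206857; V(3,+3) = 135.739973
Backward induction: V(k, j) = exp(-r*dt) * [p_u * V(k+1, j+1) + p_m * V(k+1, j) + p_d * V(k+1, j-1)]
  V(2,-2) = exp(-r*dt) * [p_u*0.000000 + p_m*0.000000 + p_d*0.000000] = 0.000000
  V(2,-1) = exp(-r*dt) * [p_u*0.000000 + p_m*0.000000 + p_d*0.000000] = 0.000000
  V(2,+0) = exp(-r*dt) * [p_u*28.484350 + p_m*0.000000 + p_d*0.000000] = 4.159216
  V(2,+1) = exp(-r*dt) * [p_u*74.206857 + p_m*28.484350 + p_d*0.000000] = 29.774502
  V(2,+2) = exp(-r*dt) * [p_u*135.739973 + p_m*74.206857 + p_d*28.484350] = 74.470196
  V(1,-1) = exp(-r*dt) * [p_u*4.159216 + p_m*0.000000 + p_d*0.000000] = 0.607319
  V(1,+0) = exp(-r*dt) * [p_u*29.774502 + p_m*4.159216 + p_d*0.000000] = 7.113028
  V(1,+1) = exp(-r*dt) * [p_u*74.470196 + p_m*29.774502 + p_d*4.159216] = 31.446160
  V(0,+0) = exp(-r*dt) * [p_u*31.446160 + p_m*7.113028 + p_d*0.607319] = 9.434304

Answer: Price = V(0,0) = 9.4343


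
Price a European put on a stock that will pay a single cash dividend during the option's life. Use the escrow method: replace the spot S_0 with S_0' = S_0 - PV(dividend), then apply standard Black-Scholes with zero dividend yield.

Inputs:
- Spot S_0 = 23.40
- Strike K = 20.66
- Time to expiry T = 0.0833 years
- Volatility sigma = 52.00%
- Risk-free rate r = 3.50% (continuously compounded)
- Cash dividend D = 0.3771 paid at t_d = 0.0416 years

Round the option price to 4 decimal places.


PV(D) = D * exp(-r * t_d) = 0.3771 * 0.99854506 = 0.37655134
S_0' = S_0 - PV(D) = 23.4000 - 0.37655134 = 23.02344866
d1 = (ln(S_0'/K) + (r + sigma^2/2)*T) / (sigma*sqrt(T)) = 0.81616836
d2 = d1 - sigma*sqrt(T) = 0.66608731
exp(-rT) = 0.99708875
N(-d1) = 0.20720193; N(-d2) = 0.25267765
P = K * exp(-rT) * N(-d2) - S_0' * N(-d1) = 20.6600 * 0.99708875 * 0.25267765 - 23.02344866 * 0.20720193 = 0.4346

Answer: Price = 0.4346


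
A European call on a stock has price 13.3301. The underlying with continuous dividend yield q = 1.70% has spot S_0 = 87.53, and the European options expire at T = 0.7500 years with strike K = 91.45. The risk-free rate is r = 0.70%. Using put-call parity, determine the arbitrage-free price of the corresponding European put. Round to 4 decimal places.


Answer: Put price = 17.8802

Derivation:
Put-call parity: C - P = S_0 * exp(-qT) - K * exp(-rT).
S_0 * exp(-qT) = 87.5300 * 0.98733094 = 86.42107691
K * exp(-rT) = 91.4500 * 0.99476376 = 90.97114559
P = C - S*exp(-qT) + K*exp(-rT)
P = 13.3301 - 86.42107691 + 90.97114559 = 17.8802


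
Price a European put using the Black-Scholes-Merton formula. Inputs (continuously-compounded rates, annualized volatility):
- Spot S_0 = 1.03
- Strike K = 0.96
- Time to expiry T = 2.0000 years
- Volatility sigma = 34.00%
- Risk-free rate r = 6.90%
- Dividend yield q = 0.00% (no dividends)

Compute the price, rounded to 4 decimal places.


Answer: Price = 0.0964

Derivation:
d1 = (ln(S/K) + (r - q + 0.5*sigma^2) * T) / (sigma * sqrt(T)) = 0.67379123
d2 = d1 - sigma * sqrt(T) = 0.19295862
exp(-rT) = 0.87109869; exp(-qT) = 1.00000000
P = K * exp(-rT) * N(-d2) - S_0 * exp(-qT) * N(-d1)
N(-d1) = 0.25022203; N(-d2) = 0.42349569
P = 0.9600 * 0.87109869 * 0.42349569 - 1.0300 * 1.00000000 * 0.25022203 = 0.0964


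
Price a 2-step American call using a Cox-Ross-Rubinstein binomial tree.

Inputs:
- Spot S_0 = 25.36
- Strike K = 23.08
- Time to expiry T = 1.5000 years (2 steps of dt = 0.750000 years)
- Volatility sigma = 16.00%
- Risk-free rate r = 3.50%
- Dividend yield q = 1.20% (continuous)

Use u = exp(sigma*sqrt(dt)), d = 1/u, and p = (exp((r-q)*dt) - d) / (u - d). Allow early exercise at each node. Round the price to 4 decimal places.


Answer: Price = V(0,0) = 3.8236

Derivation:
dt = T/N = 0.750000
u = exp(sigma*sqrt(dt)) = 1.148623; d = 1/u = 0.870607
p = (exp((r-q)*dt) - d) / (u - d) = 0.527999
Discount per step: exp(-r*dt) = 0.974092
Stock lattice S(k, i) with i counting down-moves:
  k=0: S(0,0) = 25.3600
  k=1: S(1,0) = 29.1291; S(1,1) = 22.0786
  k=2: S(2,0) = 33.4583; S(2,1) = 25.3600; S(2,2) = 19.2218
Terminal payoffs V(N, i) = max(S_T - K, 0):
  V(2,0) = 10.378346; V(2,1) = 2.280000; V(2,2) = 0.000000
Backward induction: V(k, i) = exp(-r*dt) * [p * V(k+1, i) + (1-p) * V(k+1, i+1)]; then take max(V_cont, immediate exercise) for American.
  V(1,0) = exp(-r*dt) * [p*10.378346 + (1-p)*2.280000] = 6.386068; exercise = 6.049086; V(1,0) = max -> 6.386068
  V(1,1) = exp(-r*dt) * [p*2.280000 + (1-p)*0.000000] = 1.172649; exercise = 0.000000; V(1,1) = max -> 1.172649
  V(0,0) = exp(-r*dt) * [p*6.386068 + (1-p)*1.172649] = 3.823632; exercise = 2.280000; V(0,0) = max -> 3.823632


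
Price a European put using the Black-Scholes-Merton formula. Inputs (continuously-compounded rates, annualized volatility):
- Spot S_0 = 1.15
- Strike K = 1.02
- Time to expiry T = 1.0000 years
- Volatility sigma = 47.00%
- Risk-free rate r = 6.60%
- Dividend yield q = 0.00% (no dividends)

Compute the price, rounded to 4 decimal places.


Answer: Price = 0.1127

Derivation:
d1 = (ln(S/K) + (r - q + 0.5*sigma^2) * T) / (sigma * sqrt(T)) = 0.63065812
d2 = d1 - sigma * sqrt(T) = 0.16065812
exp(-rT) = 0.93613086; exp(-qT) = 1.00000000
P = K * exp(-rT) * N(-d2) - S_0 * exp(-qT) * N(-d1)
N(-d1) = 0.26413204; N(-d2) = 0.43618134
P = 1.0200 * 0.93613086 * 0.43618134 - 1.1500 * 1.00000000 * 0.26413204 = 0.1127


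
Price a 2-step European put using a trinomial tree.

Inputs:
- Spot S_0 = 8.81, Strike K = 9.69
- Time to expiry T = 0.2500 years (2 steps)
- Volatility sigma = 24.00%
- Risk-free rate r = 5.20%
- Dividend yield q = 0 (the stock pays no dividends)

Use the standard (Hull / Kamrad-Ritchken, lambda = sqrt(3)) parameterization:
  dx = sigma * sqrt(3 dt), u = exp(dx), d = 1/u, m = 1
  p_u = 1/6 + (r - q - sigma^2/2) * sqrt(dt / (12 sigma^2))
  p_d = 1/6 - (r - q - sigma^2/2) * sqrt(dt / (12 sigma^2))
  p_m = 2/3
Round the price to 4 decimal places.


Answer: Price = V(0,0) = 0.9401

Derivation:
dt = T/N = 0.125000; dx = sigma*sqrt(3*dt) = 0.146969
u = exp(dx) = 1.158319; d = 1/u = 0.863320
p_u = 0.176533, p_m = 0.666667, p_d = 0.156801
Discount per step: exp(-r*dt) = 0.993521
Stock lattice S(k, j) with j the centered position index:
  k=0: S(0,+0) = 8.8100
  k=1: S(1,-1) = 7.6059; S(1,+0) = 8.8100; S(1,+1) = 10.2048
  k=2: S(2,-2) = 6.5663; S(2,-1) = 7.6059; S(2,+0) = 8.8100; S(2,+1) = 10.2048; S(2,+2) = 11.8204
Terminal payoffs V(N, j) = max(K - S_T, 0):
  V(2,-2) = 3.123712; V(2,-1) = 2.084147; V(2,+0) = 0.880000; V(2,+1) = 0.000000; V(2,+2) = 0.000000
Backward induction: V(k, j) = exp(-r*dt) * [p_u * V(k+1, j+1) + p_m * V(k+1, j) + p_d * V(k+1, j-1)]
  V(1,-1) = exp(-r*dt) * [p_u*0.880000 + p_m*2.084147 + p_d*3.123712] = 2.021398
  V(1,+0) = exp(-r*dt) * [p_u*0.000000 + p_m*0.880000 + p_d*2.084147] = 0.907544
  V(1,+1) = exp(-r*dt) * [p_u*0.000000 + p_m*0.000000 + p_d*0.880000] = 0.137091
  V(0,+0) = exp(-r*dt) * [p_u*0.137091 + p_m*0.907544 + p_d*2.021398] = 0.940057


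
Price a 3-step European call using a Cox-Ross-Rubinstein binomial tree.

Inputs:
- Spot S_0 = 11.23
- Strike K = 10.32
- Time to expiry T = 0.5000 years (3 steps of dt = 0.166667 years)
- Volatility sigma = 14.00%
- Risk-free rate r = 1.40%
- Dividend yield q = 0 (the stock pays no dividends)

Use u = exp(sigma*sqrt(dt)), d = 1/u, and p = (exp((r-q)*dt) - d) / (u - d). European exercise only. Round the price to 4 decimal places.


Answer: Price = V(0,0) = 1.0848

Derivation:
dt = T/N = 0.166667
u = exp(sigma*sqrt(dt)) = 1.058820; d = 1/u = 0.944448
p = (exp((r-q)*dt) - d) / (u - d) = 0.506140
Discount per step: exp(-r*dt) = 0.997669
Stock lattice S(k, i) with i counting down-moves:
  k=0: S(0,0) = 11.2300
  k=1: S(1,0) = 11.8905; S(1,1) = 10.6061
  k=2: S(2,0) = 12.5899; S(2,1) = 11.2300; S(2,2) = 10.0170
  k=3: S(3,0) = 13.3305; S(3,1) = 11.8905; S(3,2) = 10.6061; S(3,3) = 9.4605
Terminal payoffs V(N, i) = max(S_T - K, 0):
  V(3,0) = 3.010479; V(3,1) = 1.570545; V(3,2) = 0.286150; V(3,3) = 0.000000
Backward induction: V(k, i) = exp(-r*dt) * [p * V(k+1, i) + (1-p) * V(k+1, i+1)].
  V(2,0) = exp(-r*dt) * [p*3.010479 + (1-p)*1.570545] = 2.293995
  V(2,1) = exp(-r*dt) * [p*1.570545 + (1-p)*0.286150] = 0.934052
  V(2,2) = exp(-r*dt) * [p*0.286150 + (1-p)*0.000000] = 0.144494
  V(1,0) = exp(-r*dt) * [p*2.293995 + (1-p)*0.934052] = 1.618593
  V(1,1) = exp(-r*dt) * [p*0.934052 + (1-p)*0.144494] = 0.542853
  V(0,0) = exp(-r*dt) * [p*1.618593 + (1-p)*0.542853] = 1.084794


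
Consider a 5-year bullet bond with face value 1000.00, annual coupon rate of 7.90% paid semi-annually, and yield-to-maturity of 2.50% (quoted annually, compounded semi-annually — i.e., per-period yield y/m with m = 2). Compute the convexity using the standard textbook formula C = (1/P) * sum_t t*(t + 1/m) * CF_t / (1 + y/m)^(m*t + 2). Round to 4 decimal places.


Coupon per period c = face * coupon_rate / m = 39.500000
Periods per year m = 2; per-period yield y/m = 0.012500
Number of cashflows N = 10
Cashflows (t years, CF_t, discount factor 1/(1+y/m)^(m*t), PV):
  t = 0.5000: CF_t = 39.500000, DF = 0.987654, PV = 39.012346
  t = 1.0000: CF_t = 39.500000, DF = 0.975461, PV = 38.530712
  t = 1.5000: CF_t = 39.500000, DF = 0.963418, PV = 38.055024
  t = 2.0000: CF_t = 39.500000, DF = 0.951524, PV = 37.585209
  t = 2.5000: CF_t = 39.500000, DF = 0.939777, PV = 37.121194
  t = 3.0000: CF_t = 39.500000, DF = 0.928175, PV = 36.662908
  t = 3.5000: CF_t = 39.500000, DF = 0.916716, PV = 36.210279
  t = 4.0000: CF_t = 39.500000, DF = 0.905398, PV = 35.763239
  t = 4.5000: CF_t = 39.500000, DF = 0.894221, PV = 35.321717
  t = 5.0000: CF_t = 1039.500000, DF = 0.883181, PV = 918.066573
Price P = sum_t PV_t = 1252.329200
Convexity numerator sum_t t*(t + 1/m) * CF_t / (1+y/m)^(m*t + 2):
  t = 0.5000: term = 19.027512
  t = 1.0000: term = 56.377813
  t = 1.5000: term = 111.363582
  t = 2.0000: term = 183.314538
  t = 2.5000: term = 271.577093
  t = 3.0000: term = 375.514006
  t = 3.5000: term = 494.504040
  t = 4.0000: term = 627.941638
  t = 4.5000: term = 775.236591
  t = 5.0000: term = 24627.300229
Convexity = (1/P) * sum = 27542.157043 / 1252.329200 = 21.992745

Answer: Convexity = 21.9927


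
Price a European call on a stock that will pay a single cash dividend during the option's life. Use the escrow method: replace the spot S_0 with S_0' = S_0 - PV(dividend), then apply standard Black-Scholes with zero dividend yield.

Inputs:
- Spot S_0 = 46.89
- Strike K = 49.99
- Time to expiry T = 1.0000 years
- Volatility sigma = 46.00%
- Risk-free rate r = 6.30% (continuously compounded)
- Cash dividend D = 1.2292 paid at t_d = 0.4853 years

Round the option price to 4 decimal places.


PV(D) = D * exp(-r * t_d) = 1.2292 * 0.96988875 = 1.19218726
S_0' = S_0 - PV(D) = 46.8900 - 1.19218726 = 45.69781274
d1 = (ln(S_0'/K) + (r + sigma^2/2)*T) / (sigma*sqrt(T)) = 0.17179880
d2 = d1 - sigma*sqrt(T) = -0.28820120
exp(-rT) = 0.93894347
N(d1) = 0.56820215; N(d2) = 0.38659637
C = S_0' * N(d1) - K * exp(-rT) * N(d2) = 45.69781274 * 0.56820215 - 49.9900 * 0.93894347 * 0.38659637 = 7.8196

Answer: Price = 7.8196


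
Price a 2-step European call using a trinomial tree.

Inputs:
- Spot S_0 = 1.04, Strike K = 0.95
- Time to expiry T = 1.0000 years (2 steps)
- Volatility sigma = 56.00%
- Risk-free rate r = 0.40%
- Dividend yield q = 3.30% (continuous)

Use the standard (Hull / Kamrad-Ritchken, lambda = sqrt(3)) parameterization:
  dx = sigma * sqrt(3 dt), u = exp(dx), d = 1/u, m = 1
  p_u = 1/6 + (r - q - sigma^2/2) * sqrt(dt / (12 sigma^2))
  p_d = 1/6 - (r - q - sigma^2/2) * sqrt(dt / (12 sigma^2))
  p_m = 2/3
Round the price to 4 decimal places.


dt = T/N = 0.500000; dx = sigma*sqrt(3*dt) = 0.685857
u = exp(dx) = 1.985473; d = 1/u = 0.503658
p_u = 0.098941, p_m = 0.666667, p_d = 0.234392
Discount per step: exp(-r*dt) = 0.998002
Stock lattice S(k, j) with j the centered position index:
  k=0: S(0,+0) = 1.0400
  k=1: S(1,-1) = 0.5238; S(1,+0) = 1.0400; S(1,+1) = 2.0649
  k=2: S(2,-2) = 0.2638; S(2,-1) = 0.5238; S(2,+0) = 1.0400; S(2,+1) = 2.0649; S(2,+2) = 4.0998
Terminal payoffs V(N, j) = max(S_T - K, 0):
  V(2,-2) = 0.000000; V(2,-1) = 0.000000; V(2,+0) = 0.090000; V(2,+1) = 1.114892; V(2,+2) = 3.149787
Backward induction: V(k, j) = exp(-r*dt) * [p_u * V(k+1, j+1) + p_m * V(k+1, j) + p_d * V(k+1, j-1)]
  V(1,-1) = exp(-r*dt) * [p_u*0.090000 + p_m*0.000000 + p_d*0.000000] = 0.008887
  V(1,+0) = exp(-r*dt) * [p_u*1.114892 + p_m*0.090000 + p_d*0.000000] = 0.169968
  V(1,+1) = exp(-r*dt) * [p_u*3.149787 + p_m*1.114892 + p_d*0.090000] = 1.073850
  V(0,+0) = exp(-r*dt) * [p_u*1.073850 + p_m*0.169968 + p_d*0.008887] = 0.221201

Answer: Price = V(0,0) = 0.2212
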